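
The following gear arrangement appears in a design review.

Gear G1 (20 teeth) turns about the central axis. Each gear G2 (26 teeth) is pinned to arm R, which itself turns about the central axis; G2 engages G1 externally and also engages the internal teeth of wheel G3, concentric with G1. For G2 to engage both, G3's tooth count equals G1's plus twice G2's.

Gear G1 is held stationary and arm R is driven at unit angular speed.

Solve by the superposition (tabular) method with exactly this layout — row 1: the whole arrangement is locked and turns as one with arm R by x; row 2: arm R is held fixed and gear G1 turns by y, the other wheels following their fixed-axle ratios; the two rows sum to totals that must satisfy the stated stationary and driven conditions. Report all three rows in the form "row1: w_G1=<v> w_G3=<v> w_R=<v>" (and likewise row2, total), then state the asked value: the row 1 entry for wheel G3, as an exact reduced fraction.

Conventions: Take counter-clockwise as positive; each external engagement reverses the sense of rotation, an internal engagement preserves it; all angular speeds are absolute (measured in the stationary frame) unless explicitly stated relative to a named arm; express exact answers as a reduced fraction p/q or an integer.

topology: planetary set — G1 20T / G2 26T / G3 72T, arm = carrier (Willis)
row 1 (train locked, turned with arm): all members turn x
superposition row 2 [arm held]: sun y, ring −(20/72)·y, arm 0
boundary: total ω_sun = x + y = 0 and total ω_arm = x = 1  ⇒  y = -1, x = 1
row 2 ring = −(20/72)·(-1) = 5/18
totals (row 1 + row 2): sun 1 + (-1) = 0, ring 1 + 5/18 = 23/18, arm 1 + 0 = 1
asked cell (row1, ring) = 1

row1: w_G1=1 w_G3=1 w_R=1
row2: w_G1=-1 w_G3=5/18 w_R=0
total: w_G1=0 w_G3=23/18 w_R=1
asked value: 1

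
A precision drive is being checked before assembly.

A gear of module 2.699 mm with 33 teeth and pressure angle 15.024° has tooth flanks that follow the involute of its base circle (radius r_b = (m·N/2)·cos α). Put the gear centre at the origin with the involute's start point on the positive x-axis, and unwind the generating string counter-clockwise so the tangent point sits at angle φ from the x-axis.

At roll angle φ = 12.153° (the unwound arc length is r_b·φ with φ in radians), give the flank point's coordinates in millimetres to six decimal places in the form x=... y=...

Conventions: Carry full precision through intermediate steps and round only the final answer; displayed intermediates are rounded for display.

topology: single-mesh involute geometry — m = 2.699, N = 33
pitch radius r_p = m·N/2 = 2.699·33/2 = 44.533500
base radius r_b = r_p·cos α = 44.533500·cos 15.024° = 43.011226
roll angle φ = 12.153° = 0.21210986 rad
x = r_b·(cos φ + φ·sin φ) = 43.967921
y = r_b·(sin φ − φ·cos φ) = 0.136203

x=43.967921 y=0.136203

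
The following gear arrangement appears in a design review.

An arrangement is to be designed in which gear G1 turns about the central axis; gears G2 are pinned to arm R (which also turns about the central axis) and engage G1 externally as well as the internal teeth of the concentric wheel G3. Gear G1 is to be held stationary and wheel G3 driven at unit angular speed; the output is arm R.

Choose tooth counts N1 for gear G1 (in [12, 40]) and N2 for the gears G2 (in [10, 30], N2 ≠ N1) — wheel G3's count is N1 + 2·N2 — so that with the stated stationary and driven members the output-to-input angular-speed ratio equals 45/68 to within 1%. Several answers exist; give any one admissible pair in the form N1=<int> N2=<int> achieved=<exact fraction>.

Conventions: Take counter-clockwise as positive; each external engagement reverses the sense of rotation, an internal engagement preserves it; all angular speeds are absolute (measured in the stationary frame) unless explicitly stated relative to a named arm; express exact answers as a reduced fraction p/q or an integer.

N1=23 N2=11 achieved=45/68

design class (target 45/68): planetary set
Willis with ω_sun = 0: ω_arm/ω_ring = N3/(N1+N3); set equal to 45/68  ⇒  N3/N1 = (45/68)/(1 − 45/68) = 45/23
N3 = N1 + 2·N2  ⇒  N2/N1 = (N3/N1 − 1)/2 = (45/23 − 1)/2 = 11/23
smallest multiple with N1 ≥ 12 and N2 ≥ 10: k = 1  ⇒  N1 = 1·23 = 23, N2 = 1·11 = 11 (N1 ≤ 40, N2 ≤ 30, N2 ≠ N1 ✓), N3 = 23 + 2·11 = 45
check: N3/(N1+N3) with N1 = 23, N3 = 45 gives 45/68; |achieved − target| = 0 ≤ 9/1360 ✓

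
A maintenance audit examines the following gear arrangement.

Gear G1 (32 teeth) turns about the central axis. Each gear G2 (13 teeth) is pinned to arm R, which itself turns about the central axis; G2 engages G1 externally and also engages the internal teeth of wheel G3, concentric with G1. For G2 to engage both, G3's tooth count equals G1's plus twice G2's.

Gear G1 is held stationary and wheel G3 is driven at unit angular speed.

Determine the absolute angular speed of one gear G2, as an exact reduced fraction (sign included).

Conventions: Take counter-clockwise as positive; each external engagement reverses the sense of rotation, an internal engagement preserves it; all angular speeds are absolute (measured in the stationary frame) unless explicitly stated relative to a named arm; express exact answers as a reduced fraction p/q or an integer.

topology: planetary set — G1 32T / G2 13T / G3 58T, arm = carrier (Willis)
ring teeth: 32 + 2·13 = 58
32(ω_sun−ω_arm) = −58(ω_ring−ω_arm),  ω_sun = 0, ω_ring = 1
32(0−ω_arm) = −58(1−ω_arm)  ⇒  90·ω_arm = 58  ⇒  ω_arm = 29/45
sun–planet mesh: 32·(0−29/45) = −13·(ω_p−ω_arm)  ⇒  ω_p−ω_arm = 928/585
ω_p = 29/45 + 928/585 = 29/13
exact speed ratio = 29/13

29/13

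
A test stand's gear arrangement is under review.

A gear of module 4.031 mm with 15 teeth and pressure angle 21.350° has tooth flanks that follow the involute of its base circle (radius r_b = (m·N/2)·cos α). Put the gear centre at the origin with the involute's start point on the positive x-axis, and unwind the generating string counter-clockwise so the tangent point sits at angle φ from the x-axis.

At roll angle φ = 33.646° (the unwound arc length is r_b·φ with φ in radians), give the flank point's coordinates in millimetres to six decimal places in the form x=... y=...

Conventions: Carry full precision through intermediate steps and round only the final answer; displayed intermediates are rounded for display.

x=32.602162 y=1.835940

class = single-mesh tooth geometry [base-circle involute, m = 4.031, 15T]
pitch radius r_p = m·N/2 = 4.031·15/2 = 30.232500
base radius r_b = r_p·cos α = 30.232500·cos 21.350° = 28.157761
roll angle φ = 33.646° = 0.58723348 rad
x = r_b·(cos φ + φ·sin φ) = 32.602162
y = r_b·(sin φ − φ·cos φ) = 1.835940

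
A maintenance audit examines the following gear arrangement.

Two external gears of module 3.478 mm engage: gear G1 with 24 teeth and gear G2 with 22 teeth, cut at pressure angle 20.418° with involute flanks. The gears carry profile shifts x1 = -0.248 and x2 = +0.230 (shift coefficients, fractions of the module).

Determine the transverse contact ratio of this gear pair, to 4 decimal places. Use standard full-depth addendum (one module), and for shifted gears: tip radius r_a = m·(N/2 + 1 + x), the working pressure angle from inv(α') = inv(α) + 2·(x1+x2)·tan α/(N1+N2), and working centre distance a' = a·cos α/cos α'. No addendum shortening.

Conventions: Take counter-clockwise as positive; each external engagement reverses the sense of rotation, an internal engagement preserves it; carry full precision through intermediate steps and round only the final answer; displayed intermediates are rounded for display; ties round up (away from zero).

topology: single-mesh involute geometry — m = 3.478, 24T/22T pair
base radii: r_b1 = 39.113829, r_b2 = 35.854343
tip radii: r_a1 = 44.351456, r_a2 = 42.535940
inv(α') = inv(20.418°) + 2·(-0.248+0.230)·tan α/(24+22) = 0.01560166  ⇒  α' = 20.29676°
a' = a·cos α / cos α' = 79.9940·cos 20.418°/cos 20.29676° = 79.931218
action lengths: √(r_a1²−r_b1²) = 20.908373, √(r_a2²−r_b2²) = 22.886072
base pitch p_b = π·m·cos α = 10.239976
CR = (20.908373 + 22.886072 − 79.931218·sin 20.29676°)/10.239976 = 1.569114
contact ratio ≈ 1.5691

1.5691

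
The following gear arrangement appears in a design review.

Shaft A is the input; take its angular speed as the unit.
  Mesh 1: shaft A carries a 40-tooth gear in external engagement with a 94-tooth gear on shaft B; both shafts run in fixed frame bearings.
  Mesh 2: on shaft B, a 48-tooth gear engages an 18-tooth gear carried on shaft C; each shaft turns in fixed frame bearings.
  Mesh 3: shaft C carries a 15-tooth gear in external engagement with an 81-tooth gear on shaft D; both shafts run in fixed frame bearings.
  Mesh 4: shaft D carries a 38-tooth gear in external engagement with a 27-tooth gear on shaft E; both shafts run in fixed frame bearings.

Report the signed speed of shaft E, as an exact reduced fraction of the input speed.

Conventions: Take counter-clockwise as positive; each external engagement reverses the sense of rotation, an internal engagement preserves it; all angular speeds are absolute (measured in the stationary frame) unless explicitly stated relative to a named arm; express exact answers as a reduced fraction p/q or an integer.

4-mesh fixed-axis compound train (all bearings frame-fixed)
mesh 1 [40T→94T]: |ω|/ω_in = 1×40/94 = 20/47, sense flips to −
mesh 2 [48T→18T]: |ω|/ω_in = (20/47)×48/18 = 160/141, sense flips to +
mesh 3 [15T→81T]: |ω|/ω_in = (160/141)×15/81 = 800/3807, sense flips to −
mesh 4 [38T→27T]: |ω|/ω_in = (800/3807)×38/27 = 30400/102789, sense flips to +
signed output speed (× input speed) = 30400/102789

30400/102789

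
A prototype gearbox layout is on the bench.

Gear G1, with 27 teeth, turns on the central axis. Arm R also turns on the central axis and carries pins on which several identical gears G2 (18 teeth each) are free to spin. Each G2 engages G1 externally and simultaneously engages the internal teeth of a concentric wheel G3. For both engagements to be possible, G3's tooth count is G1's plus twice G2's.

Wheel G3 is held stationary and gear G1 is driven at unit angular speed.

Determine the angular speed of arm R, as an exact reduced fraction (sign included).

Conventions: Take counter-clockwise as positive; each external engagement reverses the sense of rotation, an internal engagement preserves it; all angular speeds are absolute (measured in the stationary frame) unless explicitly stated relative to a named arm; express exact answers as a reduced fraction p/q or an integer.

3/10

topology: planetary set — G1 27T / G2 18T / G3 63T, arm = carrier (Willis)
ring teeth: 27 + 2·18 = 63
27(ω_sun−ω_arm) = −63(ω_ring−ω_arm),  ω_ring = 0, ω_sun = 1
27(1−ω_arm) = −63(0−ω_arm)  ⇒  90·ω_arm = 27  ⇒  ω_arm = 3/10
exact speed ratio = 3/10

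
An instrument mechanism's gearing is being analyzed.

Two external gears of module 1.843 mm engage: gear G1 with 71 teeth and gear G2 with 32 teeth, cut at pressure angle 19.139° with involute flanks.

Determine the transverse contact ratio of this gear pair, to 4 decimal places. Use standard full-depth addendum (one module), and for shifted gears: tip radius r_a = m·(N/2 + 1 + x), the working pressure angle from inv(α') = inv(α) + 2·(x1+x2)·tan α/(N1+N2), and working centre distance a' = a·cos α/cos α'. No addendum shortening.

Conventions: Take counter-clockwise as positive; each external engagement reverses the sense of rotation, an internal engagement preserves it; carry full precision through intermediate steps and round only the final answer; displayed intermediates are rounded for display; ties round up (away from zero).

1.7852

single-mesh involute tooth geometry (71T engaging 32T at module 1.843)
base radii: r_b1 = 61.810113, r_b2 = 27.858079
tip radii: r_a1 = 67.269500, r_a2 = 31.331000
no profile shift: α' = α, a' = a
action lengths: √(r_a1²−r_b1²) = 26.546102, √(r_a2²−r_b2²) = 14.337328
base pitch p_b = π·m·cos α = 5.469921
CR = (26.546102 + 14.337328 − 94.914500·sin 19.13900°)/5.469921 = 1.785156
contact ratio ≈ 1.7852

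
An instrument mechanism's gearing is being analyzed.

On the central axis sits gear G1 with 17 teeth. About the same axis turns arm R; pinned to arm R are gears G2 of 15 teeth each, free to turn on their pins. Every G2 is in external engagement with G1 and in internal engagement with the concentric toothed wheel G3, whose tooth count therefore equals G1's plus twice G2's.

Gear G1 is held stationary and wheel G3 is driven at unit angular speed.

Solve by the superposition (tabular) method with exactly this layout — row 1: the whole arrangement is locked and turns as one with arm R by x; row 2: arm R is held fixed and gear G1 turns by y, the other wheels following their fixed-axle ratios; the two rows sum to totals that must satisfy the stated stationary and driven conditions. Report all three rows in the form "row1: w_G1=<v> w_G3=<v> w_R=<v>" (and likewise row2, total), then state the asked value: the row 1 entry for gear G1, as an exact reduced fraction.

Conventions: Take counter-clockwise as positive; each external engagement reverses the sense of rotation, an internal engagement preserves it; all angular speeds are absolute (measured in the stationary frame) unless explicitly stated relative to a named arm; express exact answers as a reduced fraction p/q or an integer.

row1: w_G1=47/64 w_G3=47/64 w_R=47/64
row2: w_G1=-47/64 w_G3=17/64 w_R=0
total: w_G1=0 w_G3=1 w_R=47/64
asked value: 47/64

recognized (axles ride arm R): planetary set, 17/15/47 teeth
row 1: whole set turns with the arm by x
row 2: sun turns y, ring = −(17/47)·y, arm 0
boundary: total ω_sun = x + y = 0 and total ω_ring = x − (17/47)·y = 1  ⇒  y = -47/64, x = 47/64
row 2 ring = −(17/47)·(-47/64) = 17/64
totals (row 1 + row 2): sun 47/64 + (-47/64) = 0, ring 47/64 + 17/64 = 1, arm 47/64 + 0 = 47/64
asked cell (row1, sun) = 47/64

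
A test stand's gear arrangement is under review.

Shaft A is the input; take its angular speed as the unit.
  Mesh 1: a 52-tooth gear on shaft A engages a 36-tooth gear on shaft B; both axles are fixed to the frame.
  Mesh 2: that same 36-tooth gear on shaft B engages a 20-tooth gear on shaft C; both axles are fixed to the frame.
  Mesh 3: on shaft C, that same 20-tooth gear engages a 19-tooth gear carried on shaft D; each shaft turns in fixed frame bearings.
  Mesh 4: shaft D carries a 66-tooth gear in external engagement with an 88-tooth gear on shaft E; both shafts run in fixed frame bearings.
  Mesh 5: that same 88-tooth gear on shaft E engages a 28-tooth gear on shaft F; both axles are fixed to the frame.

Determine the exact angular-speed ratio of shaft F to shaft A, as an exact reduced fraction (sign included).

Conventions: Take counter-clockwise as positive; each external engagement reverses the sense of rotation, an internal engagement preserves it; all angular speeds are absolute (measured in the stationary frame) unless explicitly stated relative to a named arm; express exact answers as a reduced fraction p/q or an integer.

-858/133

class = fixed-axis compound train [5 meshes; 5 ratios multiply, 5 sense flips]
mesh 1 [52T→36T]: running ratio 13/9, sense −
mesh 2 [36T→20T]: running ratio 13/5, sense +
mesh 3 [20T→19T]: running ratio 52/19, sense −
mesh 4 [66T→88T]: running ratio 39/19, sense +
mesh 5 [88T→28T]: running ratio 858/133, sense −
ω_out/ω_in = -858/133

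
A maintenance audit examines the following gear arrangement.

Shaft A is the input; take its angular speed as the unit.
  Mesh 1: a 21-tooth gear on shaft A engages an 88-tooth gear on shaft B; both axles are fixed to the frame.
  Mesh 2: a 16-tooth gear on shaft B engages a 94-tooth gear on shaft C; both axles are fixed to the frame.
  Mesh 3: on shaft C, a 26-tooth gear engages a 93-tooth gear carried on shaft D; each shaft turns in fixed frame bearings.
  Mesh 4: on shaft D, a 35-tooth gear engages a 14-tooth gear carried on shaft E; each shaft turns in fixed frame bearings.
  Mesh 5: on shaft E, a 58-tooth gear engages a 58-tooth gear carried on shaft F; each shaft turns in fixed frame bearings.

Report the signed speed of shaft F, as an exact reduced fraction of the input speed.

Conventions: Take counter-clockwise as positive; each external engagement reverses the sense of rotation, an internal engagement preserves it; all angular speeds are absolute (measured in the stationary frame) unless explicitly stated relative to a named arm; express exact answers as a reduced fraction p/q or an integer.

5-mesh fixed-axis compound train (all bearings frame-fixed)
mesh 1 [21T→88T]: |ω|/ω_in = 1×21/88 = 21/88, sense flips to −
mesh 2 [16T→94T]: |ω|/ω_in = (21/88)×16/94 = 21/517, sense flips to +
mesh 3 [26T→93T]: |ω|/ω_in = (21/517)×26/93 = 182/16027, sense flips to −
mesh 4 [35T→14T]: |ω|/ω_in = (182/16027)×35/14 = 455/16027, sense flips to +
mesh 5 [58T→58T]: |ω|/ω_in = (455/16027)×58/58 = 455/16027, sense flips to −
signed output speed (× input speed) = -455/16027

-455/16027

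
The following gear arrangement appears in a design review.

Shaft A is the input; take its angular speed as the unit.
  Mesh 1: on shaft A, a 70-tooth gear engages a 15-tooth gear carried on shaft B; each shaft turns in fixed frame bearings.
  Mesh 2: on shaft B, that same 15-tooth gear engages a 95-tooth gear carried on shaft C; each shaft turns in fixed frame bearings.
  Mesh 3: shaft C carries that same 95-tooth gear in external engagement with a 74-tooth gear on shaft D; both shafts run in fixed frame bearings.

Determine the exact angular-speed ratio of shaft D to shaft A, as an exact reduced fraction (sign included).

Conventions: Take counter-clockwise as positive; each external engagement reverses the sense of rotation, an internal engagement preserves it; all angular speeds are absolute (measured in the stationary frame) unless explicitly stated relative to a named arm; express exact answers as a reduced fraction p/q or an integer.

-35/37

class = fixed-axis compound train [3 meshes; 3 ratios multiply, 3 sense flips]
mesh 1 [70T→15T]: running ratio 14/3, sense −
mesh 2 [15T→95T]: running ratio 14/19, sense +
mesh 3 [95T→74T]: running ratio 35/37, sense −
ω_out/ω_in = -35/37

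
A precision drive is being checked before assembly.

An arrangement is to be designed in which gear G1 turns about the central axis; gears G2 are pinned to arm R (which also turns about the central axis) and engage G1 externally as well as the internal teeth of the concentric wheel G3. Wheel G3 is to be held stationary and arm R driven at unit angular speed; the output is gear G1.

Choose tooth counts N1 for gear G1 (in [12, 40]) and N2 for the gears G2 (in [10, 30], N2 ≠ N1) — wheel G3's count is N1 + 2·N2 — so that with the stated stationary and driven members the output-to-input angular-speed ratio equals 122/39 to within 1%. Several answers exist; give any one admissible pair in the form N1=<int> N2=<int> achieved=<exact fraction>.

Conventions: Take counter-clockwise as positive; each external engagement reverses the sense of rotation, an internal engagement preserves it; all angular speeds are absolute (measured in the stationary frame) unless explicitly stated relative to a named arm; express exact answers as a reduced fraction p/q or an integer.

planetary set to be sized for 122/39 (Willis relation)
Willis with ω_ring = 0: ω_sun/ω_arm = (N1+N3)/N1; set equal to 122/39  ⇒  N3/N1 = 122/39 − 1 = 83/39
N3 = N1 + 2·N2  ⇒  N2/N1 = (N3/N1 − 1)/2 = (83/39 − 1)/2 = 22/39
smallest multiple with N1 ≥ 12 and N2 ≥ 10: k = 1  ⇒  N1 = 1·39 = 39, N2 = 1·22 = 22 (N1 ≤ 40, N2 ≤ 30, N2 ≠ N1 ✓), N3 = 39 + 2·22 = 83
check: (N1+N3)/N1 with N1 = 39, N3 = 83 gives 122/39; |achieved − target| = 0 ≤ 61/1950 ✓

N1=39 N2=22 achieved=122/39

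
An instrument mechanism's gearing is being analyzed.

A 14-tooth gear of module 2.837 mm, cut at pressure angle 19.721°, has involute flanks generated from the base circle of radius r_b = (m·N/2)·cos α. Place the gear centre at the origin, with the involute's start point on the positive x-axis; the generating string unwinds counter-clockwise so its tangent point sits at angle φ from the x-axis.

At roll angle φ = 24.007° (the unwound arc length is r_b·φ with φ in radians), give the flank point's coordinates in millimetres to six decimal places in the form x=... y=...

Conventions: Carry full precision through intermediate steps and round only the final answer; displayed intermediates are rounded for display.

x=20.263880 y=0.450389

recognized (one wheel, involute flank): single-mesh tooth geometry, m = 2.837, N = 14
pitch radius r_p = m·N/2 = 2.837·14/2 = 19.859000
base radius r_b = r_p·cos α = 19.859000·cos 19.721° = 18.694209
roll angle φ = 24.007° = 0.41900119 rad
x = r_b·(cos φ + φ·sin φ) = 20.263880
y = r_b·(sin φ − φ·cos φ) = 0.450389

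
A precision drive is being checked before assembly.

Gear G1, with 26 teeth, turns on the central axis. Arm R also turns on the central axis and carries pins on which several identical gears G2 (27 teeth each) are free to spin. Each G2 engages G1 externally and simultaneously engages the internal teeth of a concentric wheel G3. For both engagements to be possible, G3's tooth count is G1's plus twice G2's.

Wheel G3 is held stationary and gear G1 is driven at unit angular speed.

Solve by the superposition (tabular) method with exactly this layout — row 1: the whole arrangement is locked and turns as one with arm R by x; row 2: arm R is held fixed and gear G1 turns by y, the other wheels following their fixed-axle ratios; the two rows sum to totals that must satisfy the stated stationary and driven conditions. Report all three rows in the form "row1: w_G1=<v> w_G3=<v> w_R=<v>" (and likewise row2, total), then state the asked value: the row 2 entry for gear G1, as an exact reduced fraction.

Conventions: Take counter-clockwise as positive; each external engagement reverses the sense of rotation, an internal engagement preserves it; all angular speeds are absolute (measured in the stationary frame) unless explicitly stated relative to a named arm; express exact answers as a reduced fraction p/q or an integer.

row1: w_G1=13/53 w_G3=13/53 w_R=13/53
row2: w_G1=40/53 w_G3=-13/53 w_R=0
total: w_G1=1 w_G3=0 w_R=13/53
asked value: 40/53

planetary set (26T centre, 27T on arm, 80T internal) — Willis relation
superposition row 1 [locked train]: every member turns x
row 2 (arm held, sun turns y): ω_ring = −(26/80)·y, ω_arm = 0
boundary: total ω_ring = x − (26/80)·y = 0 and total ω_sun = x + y = 1  ⇒  y = 40/53, x = 13/53
row 2 ring = −(26/80)·40/53 = -13/53
totals (row 1 + row 2): sun 13/53 + 40/53 = 1, ring 13/53 + (-13/53) = 0, arm 13/53 + 0 = 13/53
asked cell (row2, sun) = 40/53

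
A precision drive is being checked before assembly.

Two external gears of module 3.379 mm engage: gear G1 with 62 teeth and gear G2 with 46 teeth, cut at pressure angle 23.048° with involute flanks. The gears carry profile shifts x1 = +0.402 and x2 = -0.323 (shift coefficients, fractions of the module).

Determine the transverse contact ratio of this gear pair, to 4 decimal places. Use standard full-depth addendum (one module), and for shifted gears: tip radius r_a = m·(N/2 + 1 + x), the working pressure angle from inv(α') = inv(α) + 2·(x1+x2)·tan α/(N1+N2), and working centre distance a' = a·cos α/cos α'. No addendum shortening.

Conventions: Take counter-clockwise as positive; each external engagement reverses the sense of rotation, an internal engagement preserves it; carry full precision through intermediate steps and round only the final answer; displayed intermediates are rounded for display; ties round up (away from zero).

1.6059

recognized (one external pair, fixed centres): single-mesh tooth geometry, m = 3.379, N1 = 62, N2 = 46
base radii: r_b1 = 96.387641, r_b2 = 71.513411
tip radii: r_a1 = 109.486358, r_a2 = 80.004583
inv(α') = inv(23.048°) + 2·(+0.402-0.323)·tan α/(62+46) = 0.02382282  ⇒  α' = 23.24316°
a' = a·cos α / cos α' = 182.4660·cos 23.048°/cos 23.24316° = 182.731875
action lengths: √(r_a1²−r_b1²) = 51.929619, √(r_a2²−r_b2²) = 35.868724
base pitch p_b = π·m·cos α = 9.768087
CR = (51.929619 + 35.868724 − 182.731875·sin 23.24316°)/9.768087 = 1.605852
contact ratio ≈ 1.6059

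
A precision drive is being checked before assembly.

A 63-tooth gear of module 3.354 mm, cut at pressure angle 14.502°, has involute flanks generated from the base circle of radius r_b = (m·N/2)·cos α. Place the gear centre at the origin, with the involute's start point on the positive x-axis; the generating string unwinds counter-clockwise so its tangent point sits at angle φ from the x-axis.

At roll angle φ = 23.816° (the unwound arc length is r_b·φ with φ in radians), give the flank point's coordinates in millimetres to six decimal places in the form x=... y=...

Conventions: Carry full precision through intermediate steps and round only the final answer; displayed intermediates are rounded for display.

x=110.743170 y=2.406613

single-mesh involute tooth geometry (63T wheel at module 3.354)
pitch radius r_p = m·N/2 = 3.354·63/2 = 105.651000
base radius r_b = r_p·cos α = 105.651000·cos 14.502° = 102.284843
roll angle φ = 23.816° = 0.41566761 rad
x = r_b·(cos φ + φ·sin φ) = 110.743170
y = r_b·(sin φ − φ·cos φ) = 2.406613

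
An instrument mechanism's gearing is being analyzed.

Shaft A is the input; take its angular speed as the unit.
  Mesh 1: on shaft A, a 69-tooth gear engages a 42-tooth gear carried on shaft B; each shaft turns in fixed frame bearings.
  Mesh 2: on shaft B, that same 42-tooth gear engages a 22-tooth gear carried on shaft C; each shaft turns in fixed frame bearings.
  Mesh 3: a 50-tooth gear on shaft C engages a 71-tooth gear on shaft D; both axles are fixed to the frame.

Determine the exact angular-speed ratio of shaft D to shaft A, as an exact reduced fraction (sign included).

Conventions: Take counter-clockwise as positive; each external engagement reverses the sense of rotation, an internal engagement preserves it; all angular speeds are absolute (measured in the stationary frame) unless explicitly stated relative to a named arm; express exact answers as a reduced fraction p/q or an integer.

class = fixed-axis compound train [3 meshes; 3 ratios multiply, 3 sense flips]
mesh 1 [69T→42T]: running ratio 23/14, sense −
mesh 2 [42T→22T]: running ratio 69/22, sense +
mesh 3 [50T→71T]: running ratio 1725/781, sense −
ω_out/ω_in = -1725/781

-1725/781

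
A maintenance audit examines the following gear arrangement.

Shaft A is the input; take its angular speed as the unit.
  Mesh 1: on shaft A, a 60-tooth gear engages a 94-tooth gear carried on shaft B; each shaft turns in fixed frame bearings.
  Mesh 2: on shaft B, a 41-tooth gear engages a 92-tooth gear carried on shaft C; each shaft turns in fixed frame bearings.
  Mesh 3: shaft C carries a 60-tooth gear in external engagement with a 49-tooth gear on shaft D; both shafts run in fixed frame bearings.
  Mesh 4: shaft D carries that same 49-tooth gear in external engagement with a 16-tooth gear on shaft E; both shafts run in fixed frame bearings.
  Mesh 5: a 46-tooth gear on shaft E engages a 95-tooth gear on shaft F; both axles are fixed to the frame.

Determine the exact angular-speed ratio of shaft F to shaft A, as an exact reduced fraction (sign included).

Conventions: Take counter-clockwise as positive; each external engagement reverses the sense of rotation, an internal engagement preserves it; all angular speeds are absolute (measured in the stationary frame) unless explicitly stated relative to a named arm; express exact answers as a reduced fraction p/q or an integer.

-1845/3572

class = fixed-axis compound train [5 meshes; 5 ratios multiply, 5 sense flips]
mesh 1 [60T→94T]: running ratio 30/47, sense −
mesh 2 [41T→92T]: running ratio 615/2162, sense +
mesh 3 [60T→49T]: running ratio 18450/52969, sense −
mesh 4 [49T→16T]: running ratio 9225/8648, sense +
mesh 5 [46T→95T]: running ratio 1845/3572, sense −
ω_out/ω_in = -1845/3572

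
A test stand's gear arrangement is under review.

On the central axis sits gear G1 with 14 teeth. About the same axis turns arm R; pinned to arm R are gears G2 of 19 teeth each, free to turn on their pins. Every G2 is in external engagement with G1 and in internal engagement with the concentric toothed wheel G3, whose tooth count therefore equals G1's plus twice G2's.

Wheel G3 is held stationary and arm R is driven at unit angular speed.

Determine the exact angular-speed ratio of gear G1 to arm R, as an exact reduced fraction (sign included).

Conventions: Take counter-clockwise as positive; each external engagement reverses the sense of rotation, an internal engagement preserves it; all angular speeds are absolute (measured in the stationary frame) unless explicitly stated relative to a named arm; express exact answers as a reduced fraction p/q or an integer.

33/7

class = planetary set [G3 = 14+2·19 = 52; Willis about the carrier]
ring teeth: 14 + 2·19 = 52
14(ω_sun−ω_arm) = −52(ω_ring−ω_arm),  ω_ring = 0, ω_arm = 1
ω_sun = 1 − (52/14)(0−1) = 33/7
ω_out/ω_in = 33/7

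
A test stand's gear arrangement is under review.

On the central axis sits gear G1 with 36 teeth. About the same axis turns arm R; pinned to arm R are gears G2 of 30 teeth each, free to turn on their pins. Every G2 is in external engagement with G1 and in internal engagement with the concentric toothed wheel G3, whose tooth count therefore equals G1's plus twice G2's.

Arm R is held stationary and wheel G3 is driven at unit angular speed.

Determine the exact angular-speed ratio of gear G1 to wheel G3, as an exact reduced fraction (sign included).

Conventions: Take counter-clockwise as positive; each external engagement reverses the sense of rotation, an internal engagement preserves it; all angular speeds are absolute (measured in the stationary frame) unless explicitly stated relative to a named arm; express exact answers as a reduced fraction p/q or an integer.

planetary set (36T centre, 30T on arm, 96T internal) — Willis relation
ring teeth: 36 + 2·30 = 96
36(ω_sun−ω_arm) = −96(ω_ring−ω_arm),  ω_arm = 0, ω_ring = 1
ω_sun = 0 − (96/36)(1−0) = -8/3
ω_out/ω_in = -8/3

-8/3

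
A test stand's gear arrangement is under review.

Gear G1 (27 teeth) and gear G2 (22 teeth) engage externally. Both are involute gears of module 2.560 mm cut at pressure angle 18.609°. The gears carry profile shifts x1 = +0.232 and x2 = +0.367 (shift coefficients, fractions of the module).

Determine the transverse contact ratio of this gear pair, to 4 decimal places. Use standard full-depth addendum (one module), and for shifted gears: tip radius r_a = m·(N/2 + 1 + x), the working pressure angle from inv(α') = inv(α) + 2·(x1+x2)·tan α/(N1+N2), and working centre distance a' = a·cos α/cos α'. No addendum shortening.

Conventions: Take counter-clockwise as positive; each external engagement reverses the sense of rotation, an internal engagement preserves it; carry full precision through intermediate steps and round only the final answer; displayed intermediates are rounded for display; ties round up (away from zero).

1.5311

recognized (one external pair, fixed centres): single-mesh tooth geometry, m = 2.560, N1 = 27, N2 = 22
base radii: r_b1 = 32.753144, r_b2 = 26.687747
tip radii: r_a1 = 37.713920, r_a2 = 31.659520
inv(α') = inv(18.609°) + 2·(+0.232+0.367)·tan α/(27+22) = 0.02015601  ⇒  α' = 22.03581°
a' = a·cos α / cos α' = 62.7200·cos 18.609°/cos 22.03581° = 64.125273
action lengths: √(r_a1²−r_b1²) = 18.696826, √(r_a2²−r_b2²) = 17.032010
base pitch p_b = π·m·cos α = 7.622003
CR = (18.696826 + 17.032010 − 64.125273·sin 22.03581°)/7.622003 = 1.531084
contact ratio ≈ 1.5311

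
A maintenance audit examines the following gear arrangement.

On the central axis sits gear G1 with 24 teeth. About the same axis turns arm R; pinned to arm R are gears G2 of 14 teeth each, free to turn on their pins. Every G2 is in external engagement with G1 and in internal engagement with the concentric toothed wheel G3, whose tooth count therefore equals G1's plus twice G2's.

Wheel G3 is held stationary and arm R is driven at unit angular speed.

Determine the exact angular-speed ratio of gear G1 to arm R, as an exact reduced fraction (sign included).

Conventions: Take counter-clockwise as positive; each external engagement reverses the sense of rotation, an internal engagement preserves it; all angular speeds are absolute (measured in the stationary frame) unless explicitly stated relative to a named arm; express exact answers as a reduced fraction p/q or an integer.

topology: planetary set — G1 24T / G2 14T / G3 52T, arm = carrier (Willis)
ring teeth: 24 + 2·14 = 52
24(ω_sun−ω_arm) = −52(ω_ring−ω_arm),  ω_ring = 0, ω_arm = 1
ω_sun = 1 − (52/24)(0−1) = 19/6
ω_out/ω_in = 19/6

19/6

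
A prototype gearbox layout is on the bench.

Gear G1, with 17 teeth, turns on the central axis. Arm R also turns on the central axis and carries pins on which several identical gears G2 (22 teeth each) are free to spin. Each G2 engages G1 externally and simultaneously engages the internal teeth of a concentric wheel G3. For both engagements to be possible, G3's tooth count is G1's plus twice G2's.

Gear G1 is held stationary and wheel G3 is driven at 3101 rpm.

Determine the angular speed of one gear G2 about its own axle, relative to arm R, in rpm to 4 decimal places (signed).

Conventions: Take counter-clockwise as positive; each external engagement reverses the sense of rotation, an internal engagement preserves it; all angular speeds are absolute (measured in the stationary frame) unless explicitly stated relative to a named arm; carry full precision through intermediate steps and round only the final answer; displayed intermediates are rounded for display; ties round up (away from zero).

+1873.9726 rpm

class = planetary set [G3 = 17+2·22 = 61; Willis about the carrier]
normalise by the input: solve with ω_ring = 1, then scale by 3101 rpm
ring teeth: 17 + 2·22 = 61
17(ω_sun−ω_arm) = −61(ω_ring−ω_arm),  ω_sun = 0, ω_ring = 1
17(0−ω_arm) = −61(1−ω_arm)  ⇒  78·ω_arm = 61  ⇒  ω_arm = 61/78
sun–planet mesh: 17·(0−61/78) = −22·(ω_p−ω_arm)  ⇒  ω_p−ω_arm = 1037/1716
scale: ω_p−ω_arm = 1037/1716 × 3101 rpm = +1873.9726 rpm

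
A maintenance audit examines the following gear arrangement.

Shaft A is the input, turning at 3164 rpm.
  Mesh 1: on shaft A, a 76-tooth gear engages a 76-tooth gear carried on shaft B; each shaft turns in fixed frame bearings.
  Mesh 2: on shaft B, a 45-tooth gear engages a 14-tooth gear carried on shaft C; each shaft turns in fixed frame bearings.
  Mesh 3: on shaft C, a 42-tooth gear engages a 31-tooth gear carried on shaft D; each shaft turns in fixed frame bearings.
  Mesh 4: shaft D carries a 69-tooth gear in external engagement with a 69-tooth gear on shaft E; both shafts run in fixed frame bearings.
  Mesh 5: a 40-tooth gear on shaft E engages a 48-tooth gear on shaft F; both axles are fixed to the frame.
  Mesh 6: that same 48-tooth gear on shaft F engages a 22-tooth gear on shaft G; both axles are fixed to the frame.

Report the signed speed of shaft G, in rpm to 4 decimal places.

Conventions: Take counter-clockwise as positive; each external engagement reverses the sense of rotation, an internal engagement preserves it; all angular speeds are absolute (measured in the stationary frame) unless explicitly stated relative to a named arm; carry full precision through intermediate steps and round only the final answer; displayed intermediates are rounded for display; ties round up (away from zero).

class = fixed-axis compound train [6 meshes; 6 ratios multiply, 6 sense flips]
mesh 1 [76T→76T]: ω = 3164.0000×76/76 = 3164.0000 rpm, sense flips to −
mesh 2 [45T→14T]: ω = 3164.0000×45/14 = 10170.0000 rpm, sense flips to +
mesh 3 [42T→31T]: ω = 10170.0000×42/31 = 13778.7097 rpm, sense flips to −
mesh 4 [69T→69T]: ω = 13778.7097×69/69 = 13778.7097 rpm, sense flips to +
mesh 5 [40T→48T]: ω = 13778.7097×40/48 = 11482.2581 rpm, sense flips to −
mesh 6 [48T→22T]: ω = 11482.2581×48/22 = 25052.1994 rpm, sense flips to +
signed output speed = +25052.1994 rpm

+25052.1994 rpm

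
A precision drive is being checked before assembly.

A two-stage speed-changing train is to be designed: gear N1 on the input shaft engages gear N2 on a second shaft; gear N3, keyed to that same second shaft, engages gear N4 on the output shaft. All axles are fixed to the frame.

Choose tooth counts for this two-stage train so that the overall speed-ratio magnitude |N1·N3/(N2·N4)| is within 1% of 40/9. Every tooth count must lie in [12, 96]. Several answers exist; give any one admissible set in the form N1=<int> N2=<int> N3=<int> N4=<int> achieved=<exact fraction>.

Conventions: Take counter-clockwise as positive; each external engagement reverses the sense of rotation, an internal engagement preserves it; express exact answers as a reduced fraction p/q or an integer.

design class (target 40/9): fixed-axis compound train
target = 40/9 in lowest terms: an exact hit needs N1·N3 = k·40 and N2·N4 = k·9 for one integer k, every count in [12, 96]; additionally prefer no 1:1 stage (N1 ≠ N2, N3 ≠ N4)
k = 1…15: no 1:1-free in-range split of k·40 and k·9 into factor pairs; take k = 16
k = 16: N1·N3 = 640 = 16·40, N2·N4 = 144 = 12·12
achieved = 16·40/(12·12) = 40/9; |achieved − target| = 0 ≤ 2/45 ✓

N1=16 N2=12 N3=40 N4=12 achieved=40/9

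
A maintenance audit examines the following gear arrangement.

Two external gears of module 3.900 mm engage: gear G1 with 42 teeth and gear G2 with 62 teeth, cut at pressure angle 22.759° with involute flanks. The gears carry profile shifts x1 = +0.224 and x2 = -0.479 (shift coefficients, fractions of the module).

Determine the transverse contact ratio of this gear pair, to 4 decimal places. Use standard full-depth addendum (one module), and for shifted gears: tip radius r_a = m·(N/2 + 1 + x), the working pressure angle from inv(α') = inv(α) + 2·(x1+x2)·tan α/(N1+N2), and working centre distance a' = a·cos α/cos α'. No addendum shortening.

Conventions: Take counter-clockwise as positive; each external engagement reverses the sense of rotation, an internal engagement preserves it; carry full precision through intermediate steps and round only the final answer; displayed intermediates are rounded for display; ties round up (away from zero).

1.6389

class = single-mesh tooth geometry [involute pair 42T × 62T, m = 3.900]
base radii: r_b1 = 75.523284, r_b2 = 111.486752
tip radii: r_a1 = 86.673600, r_a2 = 122.931900
inv(α') = inv(22.759°) + 2·(+0.224-0.479)·tan α/(42+62) = 0.02024277  ⇒  α' = 22.06611°
a' = a·cos α / cos α' = 202.8000·cos 22.759°/cos 22.06611° = 201.791029
action lengths: √(r_a1²−r_b1²) = 42.527010, √(r_a2²−r_b2²) = 51.797260
base pitch p_b = π·m·cos α = 11.298257
CR = (42.527010 + 51.797260 − 201.791029·sin 22.06611°)/11.298257 = 1.638853
contact ratio ≈ 1.6389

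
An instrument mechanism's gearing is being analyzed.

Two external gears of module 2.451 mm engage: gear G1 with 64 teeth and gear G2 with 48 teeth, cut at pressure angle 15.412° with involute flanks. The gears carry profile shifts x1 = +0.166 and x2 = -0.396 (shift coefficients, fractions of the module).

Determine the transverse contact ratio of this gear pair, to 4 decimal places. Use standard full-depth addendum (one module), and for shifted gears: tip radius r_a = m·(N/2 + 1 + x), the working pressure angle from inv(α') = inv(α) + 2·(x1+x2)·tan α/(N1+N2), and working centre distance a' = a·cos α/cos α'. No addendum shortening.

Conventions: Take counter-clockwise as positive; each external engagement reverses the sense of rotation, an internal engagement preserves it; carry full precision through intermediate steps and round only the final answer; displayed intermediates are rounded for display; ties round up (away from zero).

2.1732

recognized (one external pair, fixed centres): single-mesh tooth geometry, m = 2.451, N1 = 64, N2 = 48
base radii: r_b1 = 75.611567, r_b2 = 56.708675
tip radii: r_a1 = 81.289866, r_a2 = 60.304404
inv(α') = inv(15.412°) + 2·(+0.166-0.396)·tan α/(64+48) = 0.00554887  ⇒  α' = 14.50345°
a' = a·cos α / cos α' = 137.2560·cos 15.412°/cos 14.50345° = 136.675746
action lengths: √(r_a1²−r_b1²) = 29.848505, √(r_a2²−r_b2²) = 20.512126
base pitch p_b = π·m·cos α = 7.423148
CR = (29.848505 + 20.512126 − 136.675746·sin 14.50345°)/7.423148 = 2.173174
contact ratio ≈ 2.1732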